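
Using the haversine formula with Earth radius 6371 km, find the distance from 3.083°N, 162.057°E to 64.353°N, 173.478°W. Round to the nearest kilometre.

7092 km

Δλ = -173.478 − 162.057 = -335.535°; wrapped into (−180°, 180°]: 24.465°.
Δφ = 64.353 − 3.083 = 61.270°.
a = sin²(Δφ/2) + cos φ₁ · cos φ₂ · sin²(Δλ/2) = 0.279061.
c = 2·atan2(√a, √(1−a)) = 1.11311 rad → d = 6371·c ≈ 7091.60 km.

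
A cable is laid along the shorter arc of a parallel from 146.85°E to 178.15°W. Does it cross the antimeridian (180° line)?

Yes

Naïve |-178.15 − 146.85| = 325.0° > 180°, so the shorter arc goes the other way round — across 180°.
Signed shortest Δλ = ((-178.15 − 146.85 + 180) mod 360) − 180 = 35.0°.
Going east by 35.0° from +146.85° passes through 180° before reaching -178.15°.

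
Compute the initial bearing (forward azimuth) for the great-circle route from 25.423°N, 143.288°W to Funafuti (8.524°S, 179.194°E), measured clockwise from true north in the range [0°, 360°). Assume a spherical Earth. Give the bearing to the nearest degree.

232°

Δλ = 179.194 − -143.288 = 322.482°; wrapped into (−180°, 180°]: -37.518°.
θ = atan2( sin Δλ · cos φ₂ , cos φ₁ · sin φ₂ − sin φ₁ · cos φ₂ · cos Δλ )
  = atan2(-0.60228, -0.47061) = -128.003° → normalised to [0°, 360°): 231.997°.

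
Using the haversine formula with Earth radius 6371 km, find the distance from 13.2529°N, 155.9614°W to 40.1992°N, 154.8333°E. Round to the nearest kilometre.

Δλ = 154.8333 − -155.9614 = 310.7947°; wrapped into (−180°, 180°]: -49.2053°.
Δφ = 40.1992 − 13.2529 = 26.9463°.
a = sin²(Δφ/2) + cos φ₁ · cos φ₂ · sin²(Δλ/2) = 0.183145.
c = 2·atan2(√a, √(1−a)) = 0.88446 rad → d = 6371·c ≈ 5634.87 km.

5635 km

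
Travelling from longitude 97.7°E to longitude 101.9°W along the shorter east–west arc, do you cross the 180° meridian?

Yes

Naïve |-101.9 − 97.7| = 199.6° > 180°, so the shorter arc goes the other way round — across 180°.
Signed shortest Δλ = ((-101.9 − 97.7 + 180) mod 360) − 180 = 160.4°.
Going east by 160.4° from +97.7° passes through 180° before reaching -101.9°.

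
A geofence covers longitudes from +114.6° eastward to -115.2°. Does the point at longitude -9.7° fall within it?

Band width going east from +114.6° to -115.2°: ((-115.2 − 114.6) mod 360) = 130.2°.
Offset of -9.7° east of the west edge: ((-9.7 − 114.6) mod 360) = 235.7°.
235.7° > 130.2° ⇒ outside.

No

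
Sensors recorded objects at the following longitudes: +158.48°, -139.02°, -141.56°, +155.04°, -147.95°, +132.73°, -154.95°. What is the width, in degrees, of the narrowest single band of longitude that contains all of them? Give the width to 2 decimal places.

Sort the longitudes: -154.95°, -147.95°, -141.56°, -139.02°, +132.73°, +155.04°, +158.48°.
Eastward gaps between consecutive values (wrapping around): 7.00°, 6.39°, 2.54°, 271.75°, 22.31°, 3.44°, 46.57°.
Largest gap = 271.75° ⇒ minimal covering band is its complement: 360° − 271.75° = 88.25°.
Band runs from +132.73° eastward to -139.02°, crossing the antimeridian.

88.25°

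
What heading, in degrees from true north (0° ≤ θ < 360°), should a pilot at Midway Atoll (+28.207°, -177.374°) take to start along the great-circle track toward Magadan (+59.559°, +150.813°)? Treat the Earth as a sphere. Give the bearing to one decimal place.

334.4°

Δλ = 150.813 − -177.374 = 328.187°; wrapped into (−180°, 180°]: -31.813°.
θ = atan2( sin Δλ · cos φ₂ , cos φ₁ · sin φ₂ − sin φ₁ · cos φ₂ · cos Δλ )
  = atan2(-0.26708, 0.55627) = -25.647° → normalised to [0°, 360°): 334.353°.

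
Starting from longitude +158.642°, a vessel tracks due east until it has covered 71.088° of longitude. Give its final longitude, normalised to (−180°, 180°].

-130.270°

Start at +158.642°; shift +71.088° → +229.730°.
+229.730° lies outside (−180°, 180°]; subtract 360° → -130.270°.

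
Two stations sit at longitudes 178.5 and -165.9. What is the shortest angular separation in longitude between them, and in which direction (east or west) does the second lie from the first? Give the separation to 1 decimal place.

15.6° east

Raw difference: -165.9 − 178.5 = -344.4°.
Normalise into (−180°, 180°]: -344.4° + 360° = 15.6°.
Positive ⇒ the second point lies to the east; separation 15.6°.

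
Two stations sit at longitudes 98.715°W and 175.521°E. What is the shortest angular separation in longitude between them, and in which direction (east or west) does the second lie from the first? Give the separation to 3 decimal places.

Raw difference: 175.521 − -98.715 = 274.236°.
Normalise into (−180°, 180°]: 274.236° − 360° = -85.764°.
Negative ⇒ the second point lies to the west; separation 85.764°.

85.764° west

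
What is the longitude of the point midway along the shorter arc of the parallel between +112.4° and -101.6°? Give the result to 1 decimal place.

-174.6°

Signed shortest Δλ from +112.4° to -101.6° is +146.0°.
Midpoint longitude = +112.4° + (+146.0°)/2 = +112.4° + 73.0° = +185.4°.
Normalise into (−180°, 180°]: -174.6°.
(The naïve average (+112.4 + -101.6)/2 = 5.4° is on the wrong side of the globe.)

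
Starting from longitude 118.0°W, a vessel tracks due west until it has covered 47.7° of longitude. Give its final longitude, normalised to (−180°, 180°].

Start at -118.0°; shift −47.7° → -165.7°.
-165.7° already lies in (−180°, 180°].

165.7°W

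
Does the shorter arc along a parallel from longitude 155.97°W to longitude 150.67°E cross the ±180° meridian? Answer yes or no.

Naïve |150.67 − -155.97| = 306.64° > 180°, so the shorter arc goes the other way round — across 180°.
Signed shortest Δλ = ((150.67 − -155.97 + 180) mod 360) − 180 = -53.36°.
Going west by 53.36° from -155.97° passes through 180° before reaching +150.67°.

Yes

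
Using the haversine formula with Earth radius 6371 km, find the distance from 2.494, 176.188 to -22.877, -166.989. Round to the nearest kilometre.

Δλ = -166.989 − 176.188 = -343.177°; wrapped into (−180°, 180°]: 16.823°.
Δφ = -22.877 − 2.494 = -25.371°.
a = sin²(Δφ/2) + cos φ₁ · cos φ₂ · sin²(Δλ/2) = 0.067920.
c = 2·atan2(√a, √(1−a)) = 0.52732 rad → d = 6371·c ≈ 3359.55 km.

3360 km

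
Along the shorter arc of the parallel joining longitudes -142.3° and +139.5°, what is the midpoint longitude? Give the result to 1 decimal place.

Signed shortest Δλ from -142.3° to +139.5° is -78.2°.
Midpoint longitude = -142.3° + (-78.2°)/2 = -142.3° − 39.1° = -181.4°.
Normalise into (−180°, 180°]: +178.6°.
(The naïve average (-142.3 + +139.5)/2 = -1.4° is on the wrong side of the globe.)

+178.6°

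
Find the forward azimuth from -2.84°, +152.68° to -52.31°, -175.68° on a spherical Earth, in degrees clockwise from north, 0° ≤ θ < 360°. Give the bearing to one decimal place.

157.2°

Δλ = -175.68 − 152.68 = -328.36°; wrapped into (−180°, 180°]: 31.64°.
θ = atan2( sin Δλ · cos φ₂ , cos φ₁ · sin φ₂ − sin φ₁ · cos φ₂ · cos Δλ )
  = atan2(0.32072, -0.76457) = 157.243° → normalised to [0°, 360°): 157.243°.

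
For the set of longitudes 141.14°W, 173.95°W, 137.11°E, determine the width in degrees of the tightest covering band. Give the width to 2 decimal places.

Sort the longitudes: -173.95°, -141.14°, +137.11°.
Eastward gaps between consecutive values (wrapping around): 32.81°, 278.25°, 48.94°.
Largest gap = 278.25° ⇒ minimal covering band is its complement: 360° − 278.25° = 81.75°.
Band runs from +137.11° eastward to -141.14°, crossing the antimeridian.

81.75°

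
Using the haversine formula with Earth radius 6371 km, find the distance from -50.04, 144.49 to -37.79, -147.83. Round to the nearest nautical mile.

Δλ = -147.83 − 144.49 = -292.32°; wrapped into (−180°, 180°]: 67.68°.
Δφ = -37.79 − -50.04 = 12.25°.
a = sin²(Δφ/2) + cos φ₁ · cos φ₂ · sin²(Δλ/2) = 0.168780.
c = 2·atan2(√a, √(1−a)) = 0.84673 rad → d = 6371·c ≈ 5394.49 km ≈ 2912.79 nmi.

2913 nmi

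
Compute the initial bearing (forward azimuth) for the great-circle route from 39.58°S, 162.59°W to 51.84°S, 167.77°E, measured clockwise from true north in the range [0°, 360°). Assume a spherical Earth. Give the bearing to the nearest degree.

229°

Δλ = 167.77 − -162.59 = 330.36°; wrapped into (−180°, 180°]: -29.64°.
θ = atan2( sin Δλ · cos φ₂ , cos φ₁ · sin φ₂ − sin φ₁ · cos φ₂ · cos Δλ )
  = atan2(-0.30556, -0.26386) = -130.811° → normalised to [0°, 360°): 229.189°.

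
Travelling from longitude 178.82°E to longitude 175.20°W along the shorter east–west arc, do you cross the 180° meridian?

Yes

Naïve |-175.20 − 178.82| = 354.02° > 180°, so the shorter arc goes the other way round — across 180°.
Signed shortest Δλ = ((-175.20 − 178.82 + 180) mod 360) − 180 = 5.98°.
Going east by 5.98° from +178.82° passes through 180° before reaching -175.20°.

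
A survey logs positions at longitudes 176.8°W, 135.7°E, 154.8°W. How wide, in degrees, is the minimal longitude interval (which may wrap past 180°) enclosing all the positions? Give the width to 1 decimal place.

Sort the longitudes: -176.8°, -154.8°, +135.7°.
Eastward gaps between consecutive values (wrapping around): 22.0°, 290.5°, 47.5°.
Largest gap = 290.5° ⇒ minimal covering band is its complement: 360° − 290.5° = 69.5°.
Band runs from +135.7° eastward to -154.8°, crossing the antimeridian.

69.5°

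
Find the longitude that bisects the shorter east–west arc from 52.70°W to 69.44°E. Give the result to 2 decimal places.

8.37°E

Signed shortest Δλ from -52.70° to +69.44° is +122.14°.
Midpoint longitude = -52.70° + (+122.14°)/2 = -52.70° + 61.07° = +8.37°.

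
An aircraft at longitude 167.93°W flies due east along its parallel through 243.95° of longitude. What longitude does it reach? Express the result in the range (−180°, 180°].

Start at -167.93°; shift +243.95° → +76.02°.
+76.02° already lies in (−180°, 180°].

76.02°E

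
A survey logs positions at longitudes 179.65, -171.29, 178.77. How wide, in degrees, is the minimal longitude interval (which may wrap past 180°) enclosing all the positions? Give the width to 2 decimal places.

Sort the longitudes: -171.29°, +178.77°, +179.65°.
Eastward gaps between consecutive values (wrapping around): 350.06°, 0.88°, 9.06°.
Largest gap = 350.06° ⇒ minimal covering band is its complement: 360° − 350.06° = 9.94°.
Band runs from +178.77° eastward to -171.29°, crossing the antimeridian.

9.94°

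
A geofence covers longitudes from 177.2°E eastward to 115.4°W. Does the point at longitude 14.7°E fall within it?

No

Band width going east from +177.2° to -115.4°: ((-115.4 − 177.2) mod 360) = 67.4°.
Offset of +14.7° east of the west edge: ((14.7 − 177.2) mod 360) = 197.5°.
197.5° > 67.4° ⇒ outside.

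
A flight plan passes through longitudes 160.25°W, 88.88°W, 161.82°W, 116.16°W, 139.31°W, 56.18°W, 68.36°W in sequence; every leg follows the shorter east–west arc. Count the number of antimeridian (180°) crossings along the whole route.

Leg 1: -160.25° → -88.88°, shortest Δλ = 71.37° (east) — does not cross 180°.
Leg 2: -88.88° → -161.82°, shortest Δλ = -72.94° (west) — does not cross 180°.
Leg 3: -161.82° → -116.16°, shortest Δλ = 45.66° (east) — does not cross 180°.
Leg 4: -116.16° → -139.31°, shortest Δλ = -23.15° (west) — does not cross 180°.
Leg 5: -139.31° → -56.18°, shortest Δλ = 83.13° (east) — does not cross 180°.
Leg 6: -56.18° → -68.36°, shortest Δλ = -12.18° (west) — does not cross 180°.
Total crossings: 0.

0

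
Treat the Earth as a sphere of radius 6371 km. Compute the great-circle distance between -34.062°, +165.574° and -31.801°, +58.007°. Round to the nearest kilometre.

9480 km

Δλ = 58.007 − 165.574 = -107.567°.
Δφ = -31.801 − -34.062 = 2.261°.
a = sin²(Δφ/2) + cos φ₁ · cos φ₂ · sin²(Δλ/2) = 0.458676.
c = 2·atan2(√a, √(1−a)) = 1.48805 rad → d = 6371·c ≈ 9480.39 km.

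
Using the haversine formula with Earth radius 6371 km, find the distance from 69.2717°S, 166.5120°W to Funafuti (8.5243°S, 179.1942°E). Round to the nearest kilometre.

6834 km

Δλ = 179.1942 − -166.5120 = 345.7062°; wrapped into (−180°, 180°]: -14.2938°.
Δφ = -8.5243 − -69.2717 = 60.7474°.
a = sin²(Δφ/2) + cos φ₁ · cos φ₂ · sin²(Δλ/2) = 0.261088.
c = 2·atan2(√a, √(1−a)) = 1.07262 rad → d = 6371·c ≈ 6833.66 km.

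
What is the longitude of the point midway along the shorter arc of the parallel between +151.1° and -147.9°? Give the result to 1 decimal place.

Signed shortest Δλ from +151.1° to -147.9° is +61.0°.
Midpoint longitude = +151.1° + (+61.0°)/2 = +151.1° + 30.5° = +181.6°.
Normalise into (−180°, 180°]: -178.4°.
(The naïve average (+151.1 + -147.9)/2 = 1.6° is on the wrong side of the globe.)

-178.4°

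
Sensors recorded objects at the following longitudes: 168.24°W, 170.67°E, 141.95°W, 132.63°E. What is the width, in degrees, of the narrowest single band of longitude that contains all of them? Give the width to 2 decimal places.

85.42°

Sort the longitudes: -168.24°, -141.95°, +132.63°, +170.67°.
Eastward gaps between consecutive values (wrapping around): 26.29°, 274.58°, 38.04°, 21.09°.
Largest gap = 274.58° ⇒ minimal covering band is its complement: 360° − 274.58° = 85.42°.
Band runs from +132.63° eastward to -141.95°, crossing the antimeridian.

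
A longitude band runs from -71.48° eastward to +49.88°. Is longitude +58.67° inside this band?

Band width going east from -71.48° to +49.88°: ((49.88 − -71.48) mod 360) = 121.36°.
Offset of +58.67° east of the west edge: ((58.67 − -71.48) mod 360) = 130.15°.
130.15° > 121.36° ⇒ outside.

No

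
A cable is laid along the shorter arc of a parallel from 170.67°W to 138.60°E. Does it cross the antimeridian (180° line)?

Naïve |138.60 − -170.67| = 309.27° > 180°, so the shorter arc goes the other way round — across 180°.
Signed shortest Δλ = ((138.60 − -170.67 + 180) mod 360) − 180 = -50.73°.
Going west by 50.73° from -170.67° passes through 180° before reaching +138.60°.

Yes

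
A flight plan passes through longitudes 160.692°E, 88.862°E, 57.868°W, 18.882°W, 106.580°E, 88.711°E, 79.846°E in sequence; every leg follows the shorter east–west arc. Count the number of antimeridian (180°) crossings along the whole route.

Leg 1: +160.692° → +88.862°, shortest Δλ = -71.83° (west) — does not cross 180°.
Leg 2: +88.862° → -57.868°, shortest Δλ = -146.73° (west) — does not cross 180°.
Leg 3: -57.868° → -18.882°, shortest Δλ = 38.986° (east) — does not cross 180°.
Leg 4: -18.882° → +106.580°, shortest Δλ = 125.462° (east) — does not cross 180°.
Leg 5: +106.580° → +88.711°, shortest Δλ = -17.869° (west) — does not cross 180°.
Leg 6: +88.711° → +79.846°, shortest Δλ = -8.865° (west) — does not cross 180°.
Total crossings: 0.

0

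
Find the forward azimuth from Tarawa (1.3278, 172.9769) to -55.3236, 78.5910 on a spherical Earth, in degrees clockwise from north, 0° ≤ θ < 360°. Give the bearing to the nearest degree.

215°

Δλ = 78.5910 − 172.9769 = -94.3859°.
θ = atan2( sin Δλ · cos φ₂ , cos φ₁ · sin φ₂ − sin φ₁ · cos φ₂ · cos Δλ )
  = atan2(-0.56727, -0.82115) = -145.362° → normalised to [0°, 360°): 214.638°.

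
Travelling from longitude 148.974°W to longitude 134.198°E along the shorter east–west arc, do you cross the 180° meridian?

Yes

Naïve |134.198 − -148.974| = 283.172° > 180°, so the shorter arc goes the other way round — across 180°.
Signed shortest Δλ = ((134.198 − -148.974 + 180) mod 360) − 180 = -76.828°.
Going west by 76.828° from -148.974° passes through 180° before reaching +134.198°.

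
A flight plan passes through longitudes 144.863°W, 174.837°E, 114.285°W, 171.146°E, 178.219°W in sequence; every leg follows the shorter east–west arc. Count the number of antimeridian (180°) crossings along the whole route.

Leg 1: -144.863° → +174.837°, shortest Δλ = -40.3° (west) — crosses 180°.
Leg 2: +174.837° → -114.285°, shortest Δλ = 70.878° (east) — crosses 180°.
Leg 3: -114.285° → +171.146°, shortest Δλ = -74.569° (west) — crosses 180°.
Leg 4: +171.146° → -178.219°, shortest Δλ = 10.635° (east) — crosses 180°.
Total crossings: 4.

4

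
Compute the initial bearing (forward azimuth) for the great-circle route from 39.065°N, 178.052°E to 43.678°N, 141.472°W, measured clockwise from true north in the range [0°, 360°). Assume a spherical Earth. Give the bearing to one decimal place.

Δλ = -141.472 − 178.052 = -319.524°; wrapped into (−180°, 180°]: 40.476°.
θ = atan2( sin Δλ · cos φ₂ , cos φ₁ · sin φ₂ − sin φ₁ · cos φ₂ · cos Δλ )
  = atan2(0.46947, 0.18950) = 68.018° → normalised to [0°, 360°): 68.018°.

68.0°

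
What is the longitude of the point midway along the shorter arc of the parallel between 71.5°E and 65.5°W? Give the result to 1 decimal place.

3.0°E

Signed shortest Δλ from +71.5° to -65.5° is -137.0°.
Midpoint longitude = +71.5° + (-137.0°)/2 = +71.5° − 68.5° = +3.0°.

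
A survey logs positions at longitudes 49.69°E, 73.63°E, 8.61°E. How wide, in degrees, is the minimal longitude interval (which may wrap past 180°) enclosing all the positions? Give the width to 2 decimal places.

65.02°

Sort the longitudes: +8.61°, +49.69°, +73.63°.
Eastward gaps between consecutive values (wrapping around): 41.08°, 23.94°, 294.98°.
Largest gap = 294.98° ⇒ minimal covering band is its complement: 360° − 294.98° = 65.02°.
Band runs from +8.61° eastward to +73.63°.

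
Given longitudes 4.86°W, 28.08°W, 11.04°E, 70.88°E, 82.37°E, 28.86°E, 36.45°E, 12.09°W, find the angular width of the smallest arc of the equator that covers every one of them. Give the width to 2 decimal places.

110.45°

Sort the longitudes: -28.08°, -12.09°, -4.86°, +11.04°, +28.86°, +36.45°, +70.88°, +82.37°.
Eastward gaps between consecutive values (wrapping around): 15.99°, 7.23°, 15.90°, 17.82°, 7.59°, 34.43°, 11.49°, 249.55°.
Largest gap = 249.55° ⇒ minimal covering band is its complement: 360° − 249.55° = 110.45°.
Band runs from -28.08° eastward to +82.37°.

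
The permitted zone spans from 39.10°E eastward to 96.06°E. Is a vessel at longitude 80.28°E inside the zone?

Yes

Band width going east from +39.10° to +96.06°: ((96.06 − 39.10) mod 360) = 56.96°.
Offset of +80.28° east of the west edge: ((80.28 − 39.10) mod 360) = 41.18°.
41.18° ≤ 56.96° ⇒ inside.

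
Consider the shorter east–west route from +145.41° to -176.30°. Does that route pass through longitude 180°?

Yes

Naïve |-176.30 − 145.41| = 321.71° > 180°, so the shorter arc goes the other way round — across 180°.
Signed shortest Δλ = ((-176.30 − 145.41 + 180) mod 360) − 180 = 38.29°.
Going east by 38.29° from +145.41° passes through 180° before reaching -176.30°.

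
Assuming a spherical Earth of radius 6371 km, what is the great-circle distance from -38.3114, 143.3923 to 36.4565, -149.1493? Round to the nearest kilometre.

10815 km

Δλ = -149.1493 − 143.3923 = -292.5416°; wrapped into (−180°, 180°]: 67.4584°.
Δφ = 36.4565 − -38.3114 = 74.7679°.
a = sin²(Δφ/2) + cos φ₁ · cos φ₂ · sin²(Δλ/2) = 0.563219.
c = 2·atan2(√a, √(1−a)) = 1.69757 rad → d = 6371·c ≈ 10815.24 km.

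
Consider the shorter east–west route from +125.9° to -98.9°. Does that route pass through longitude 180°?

Yes

Naïve |-98.9 − 125.9| = 224.8° > 180°, so the shorter arc goes the other way round — across 180°.
Signed shortest Δλ = ((-98.9 − 125.9 + 180) mod 360) − 180 = 135.2°.
Going east by 135.2° from +125.9° passes through 180° before reaching -98.9°.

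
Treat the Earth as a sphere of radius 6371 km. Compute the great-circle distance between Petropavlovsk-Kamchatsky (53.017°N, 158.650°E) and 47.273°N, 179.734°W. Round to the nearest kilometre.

Δλ = -179.734 − 158.650 = -338.384°; wrapped into (−180°, 180°]: 21.616°.
Δφ = 47.273 − 53.017 = -5.744°.
a = sin²(Δφ/2) + cos φ₁ · cos φ₂ · sin²(Δλ/2) = 0.016863.
c = 2·atan2(√a, √(1−a)) = 0.26045 rad → d = 6371·c ≈ 1659.34 km.

1659 km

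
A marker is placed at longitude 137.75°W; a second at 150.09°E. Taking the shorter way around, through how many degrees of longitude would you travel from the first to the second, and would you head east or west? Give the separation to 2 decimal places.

Raw difference: 150.09 − -137.75 = 287.84°.
Normalise into (−180°, 180°]: 287.84° − 360° = -72.16°.
Negative ⇒ the second point lies to the west; separation 72.16°.

72.16° west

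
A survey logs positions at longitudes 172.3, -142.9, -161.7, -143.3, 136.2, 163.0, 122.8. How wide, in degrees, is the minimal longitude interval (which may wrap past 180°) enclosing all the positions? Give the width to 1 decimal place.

Sort the longitudes: -161.7°, -143.3°, -142.9°, +122.8°, +136.2°, +163.0°, +172.3°.
Eastward gaps between consecutive values (wrapping around): 18.4°, 0.4°, 265.7°, 13.4°, 26.8°, 9.3°, 26.0°.
Largest gap = 265.7° ⇒ minimal covering band is its complement: 360° − 265.7° = 94.3°.
Band runs from +122.8° eastward to -142.9°, crossing the antimeridian.

94.3°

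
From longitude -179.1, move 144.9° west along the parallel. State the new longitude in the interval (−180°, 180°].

Start at -179.1°; shift −144.9° → -324.0°.
-324.0° lies outside (−180°, 180°]; add 360° → +36.0°.

+36.0°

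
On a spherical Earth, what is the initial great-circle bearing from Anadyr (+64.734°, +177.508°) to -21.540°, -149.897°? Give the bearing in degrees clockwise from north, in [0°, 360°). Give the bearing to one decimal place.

Δλ = -149.897 − 177.508 = -327.405°; wrapped into (−180°, 180°]: 32.595°.
θ = atan2( sin Δλ · cos φ₂ , cos φ₁ · sin φ₂ − sin φ₁ · cos φ₂ · cos Δλ )
  = atan2(0.50108, -0.86540) = 149.929° → normalised to [0°, 360°): 149.929°.

149.9°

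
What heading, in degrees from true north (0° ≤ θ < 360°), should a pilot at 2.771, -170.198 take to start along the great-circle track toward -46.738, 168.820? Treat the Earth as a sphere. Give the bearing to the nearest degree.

198°

Δλ = 168.820 − -170.198 = 339.018°; wrapped into (−180°, 180°]: -20.982°.
θ = atan2( sin Δλ · cos φ₂ , cos φ₁ · sin φ₂ − sin φ₁ · cos φ₂ · cos Δλ )
  = atan2(-0.24540, -0.75831) = -162.068° → normalised to [0°, 360°): 197.932°.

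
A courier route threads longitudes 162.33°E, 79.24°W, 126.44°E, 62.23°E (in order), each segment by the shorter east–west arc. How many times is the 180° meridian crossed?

2

Leg 1: +162.33° → -79.24°, shortest Δλ = 118.43° (east) — crosses 180°.
Leg 2: -79.24° → +126.44°, shortest Δλ = -154.32° (west) — crosses 180°.
Leg 3: +126.44° → +62.23°, shortest Δλ = -64.21° (west) — does not cross 180°.
Total crossings: 2.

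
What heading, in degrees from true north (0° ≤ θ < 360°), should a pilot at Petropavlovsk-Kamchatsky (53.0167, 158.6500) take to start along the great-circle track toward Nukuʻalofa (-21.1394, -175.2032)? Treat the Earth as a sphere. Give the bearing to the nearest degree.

Δλ = -175.2032 − 158.6500 = -333.8532°; wrapped into (−180°, 180°]: 26.1468°.
θ = atan2( sin Δλ · cos φ₂ , cos φ₁ · sin φ₂ − sin φ₁ · cos φ₂ · cos Δλ )
  = atan2(0.41102, -0.88577) = 155.108° → normalised to [0°, 360°): 155.108°.

155°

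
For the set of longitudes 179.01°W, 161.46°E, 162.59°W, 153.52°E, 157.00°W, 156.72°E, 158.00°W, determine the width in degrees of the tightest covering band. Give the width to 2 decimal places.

49.48°

Sort the longitudes: -179.01°, -162.59°, -158.00°, -157.00°, +153.52°, +156.72°, +161.46°.
Eastward gaps between consecutive values (wrapping around): 16.42°, 4.59°, 1.00°, 310.52°, 3.20°, 4.74°, 19.53°.
Largest gap = 310.52° ⇒ minimal covering band is its complement: 360° − 310.52° = 49.48°.
Band runs from +153.52° eastward to -157.00°, crossing the antimeridian.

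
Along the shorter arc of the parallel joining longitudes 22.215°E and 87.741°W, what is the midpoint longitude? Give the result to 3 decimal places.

32.763°W

Signed shortest Δλ from +22.215° to -87.741° is -109.956°.
Midpoint longitude = +22.215° + (-109.956°)/2 = +22.215° − 54.978° = -32.763°.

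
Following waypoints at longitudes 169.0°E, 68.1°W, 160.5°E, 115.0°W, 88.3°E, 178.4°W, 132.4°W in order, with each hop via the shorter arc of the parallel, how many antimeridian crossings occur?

Leg 1: +169.0° → -68.1°, shortest Δλ = 122.9° (east) — crosses 180°.
Leg 2: -68.1° → +160.5°, shortest Δλ = -131.4° (west) — crosses 180°.
Leg 3: +160.5° → -115.0°, shortest Δλ = 84.5° (east) — crosses 180°.
Leg 4: -115.0° → +88.3°, shortest Δλ = -156.7° (west) — crosses 180°.
Leg 5: +88.3° → -178.4°, shortest Δλ = 93.3° (east) — crosses 180°.
Leg 6: -178.4° → -132.4°, shortest Δλ = 46.0° (east) — does not cross 180°.
Total crossings: 5.

5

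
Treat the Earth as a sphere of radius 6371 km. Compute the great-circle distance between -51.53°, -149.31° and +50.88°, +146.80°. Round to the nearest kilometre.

Δλ = 146.80 − -149.31 = 296.11°; wrapped into (−180°, 180°]: -63.89°.
Δφ = 50.88 − -51.53 = 102.41°.
a = sin²(Δφ/2) + cos φ₁ · cos φ₂ · sin²(Δλ/2) = 0.717338.
c = 2·atan2(√a, √(1−a)) = 2.02048 rad → d = 6371·c ≈ 12872.45 km.

12872 km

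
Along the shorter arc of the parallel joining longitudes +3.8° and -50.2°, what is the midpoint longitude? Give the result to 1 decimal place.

Signed shortest Δλ from +3.8° to -50.2° is -54.0°.
Midpoint longitude = +3.8° + (-54.0°)/2 = +3.8° − 27.0° = -23.2°.

-23.2°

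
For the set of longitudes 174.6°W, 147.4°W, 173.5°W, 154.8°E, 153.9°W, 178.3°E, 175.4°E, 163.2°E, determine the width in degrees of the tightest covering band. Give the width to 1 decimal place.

57.8°

Sort the longitudes: -174.6°, -173.5°, -153.9°, -147.4°, +154.8°, +163.2°, +175.4°, +178.3°.
Eastward gaps between consecutive values (wrapping around): 1.1°, 19.6°, 6.5°, 302.2°, 8.4°, 12.2°, 2.9°, 7.1°.
Largest gap = 302.2° ⇒ minimal covering band is its complement: 360° − 302.2° = 57.8°.
Band runs from +154.8° eastward to -147.4°, crossing the antimeridian.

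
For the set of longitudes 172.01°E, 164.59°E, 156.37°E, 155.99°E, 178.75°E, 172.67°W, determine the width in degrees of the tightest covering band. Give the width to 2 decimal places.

31.34°

Sort the longitudes: -172.67°, +155.99°, +156.37°, +164.59°, +172.01°, +178.75°.
Eastward gaps between consecutive values (wrapping around): 328.66°, 0.38°, 8.22°, 7.42°, 6.74°, 8.58°.
Largest gap = 328.66° ⇒ minimal covering band is its complement: 360° − 328.66° = 31.34°.
Band runs from +155.99° eastward to -172.67°, crossing the antimeridian.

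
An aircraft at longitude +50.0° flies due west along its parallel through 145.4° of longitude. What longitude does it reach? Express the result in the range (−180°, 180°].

-95.4°

Start at +50.0°; shift −145.4° → -95.4°.
-95.4° already lies in (−180°, 180°].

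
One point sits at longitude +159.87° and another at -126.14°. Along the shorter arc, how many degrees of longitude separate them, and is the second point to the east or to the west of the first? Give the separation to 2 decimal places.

Raw difference: -126.14 − 159.87 = -286.01°.
Normalise into (−180°, 180°]: -286.01° + 360° = 73.99°.
Positive ⇒ the second point lies to the east; separation 73.99°.

73.99° east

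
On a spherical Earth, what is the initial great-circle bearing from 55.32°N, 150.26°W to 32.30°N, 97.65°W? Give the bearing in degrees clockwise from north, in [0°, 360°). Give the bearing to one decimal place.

Δλ = -97.65 − -150.26 = 52.61°.
θ = atan2( sin Δλ · cos φ₂ , cos φ₁ · sin φ₂ − sin φ₁ · cos φ₂ · cos Δλ )
  = atan2(0.67158, -0.11804) = 99.969° → normalised to [0°, 360°): 99.969°.

100.0°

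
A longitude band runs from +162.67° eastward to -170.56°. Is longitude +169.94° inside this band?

Band width going east from +162.67° to -170.56°: ((-170.56 − 162.67) mod 360) = 26.77°.
Offset of +169.94° east of the west edge: ((169.94 − 162.67) mod 360) = 7.27°.
7.27° ≤ 26.77° ⇒ inside.

Yes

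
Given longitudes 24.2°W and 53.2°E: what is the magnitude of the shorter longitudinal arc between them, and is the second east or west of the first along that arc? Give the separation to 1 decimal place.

77.4° east

Raw difference: 53.2 − -24.2 = 77.4°.
Normalise into (−180°, 180°]: 77.4° stays 77.4°.
Positive ⇒ the second point lies to the east; separation 77.4°.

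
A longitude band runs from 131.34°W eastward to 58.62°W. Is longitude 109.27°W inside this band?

Yes

Band width going east from -131.34° to -58.62°: ((-58.62 − -131.34) mod 360) = 72.72°.
Offset of -109.27° east of the west edge: ((-109.27 − -131.34) mod 360) = 22.07°.
22.07° ≤ 72.72° ⇒ inside.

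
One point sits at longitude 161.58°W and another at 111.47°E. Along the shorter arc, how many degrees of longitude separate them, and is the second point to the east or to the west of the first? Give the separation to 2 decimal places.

Raw difference: 111.47 − -161.58 = 273.05°.
Normalise into (−180°, 180°]: 273.05° − 360° = -86.95°.
Negative ⇒ the second point lies to the west; separation 86.95°.

86.95° west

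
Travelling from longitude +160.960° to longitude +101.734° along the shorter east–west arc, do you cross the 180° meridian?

No

Signed shortest Δλ = ((101.734 − 160.960 + 180) mod 360) − 180 = -59.226°.
Going west by 59.226° from +160.960° reaches +101.734° without touching 180°.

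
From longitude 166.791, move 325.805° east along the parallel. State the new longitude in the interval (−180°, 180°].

Start at +166.791°; shift +325.805° → +492.596°.
+492.596° lies outside (−180°, 180°]; subtract 360° → +132.596°.

+132.596°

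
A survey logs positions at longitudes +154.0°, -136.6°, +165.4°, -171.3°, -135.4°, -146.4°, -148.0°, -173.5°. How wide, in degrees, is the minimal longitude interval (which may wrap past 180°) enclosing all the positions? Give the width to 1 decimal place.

70.6°

Sort the longitudes: -173.5°, -171.3°, -148.0°, -146.4°, -136.6°, -135.4°, +154.0°, +165.4°.
Eastward gaps between consecutive values (wrapping around): 2.2°, 23.3°, 1.6°, 9.8°, 1.2°, 289.4°, 11.4°, 21.1°.
Largest gap = 289.4° ⇒ minimal covering band is its complement: 360° − 289.4° = 70.6°.
Band runs from +154.0° eastward to -135.4°, crossing the antimeridian.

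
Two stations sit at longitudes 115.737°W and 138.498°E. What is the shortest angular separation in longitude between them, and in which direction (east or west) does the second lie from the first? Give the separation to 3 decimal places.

Raw difference: 138.498 − -115.737 = 254.235°.
Normalise into (−180°, 180°]: 254.235° − 360° = -105.765°.
Negative ⇒ the second point lies to the west; separation 105.765°.

105.765° west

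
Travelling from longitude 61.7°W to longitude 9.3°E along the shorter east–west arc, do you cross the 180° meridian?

No

Signed shortest Δλ = ((9.3 − -61.7 + 180) mod 360) − 180 = 71.0°.
Going east by 71.0° from -61.7° reaches +9.3° without touching 180°.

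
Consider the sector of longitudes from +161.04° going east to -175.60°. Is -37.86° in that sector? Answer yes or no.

Band width going east from +161.04° to -175.60°: ((-175.60 − 161.04) mod 360) = 23.36°.
Offset of -37.86° east of the west edge: ((-37.86 − 161.04) mod 360) = 161.10°.
161.10° > 23.36° ⇒ outside.

No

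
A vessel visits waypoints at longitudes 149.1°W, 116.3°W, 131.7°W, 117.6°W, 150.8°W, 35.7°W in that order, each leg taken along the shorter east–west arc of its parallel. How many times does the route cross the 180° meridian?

Leg 1: -149.1° → -116.3°, shortest Δλ = 32.8° (east) — does not cross 180°.
Leg 2: -116.3° → -131.7°, shortest Δλ = -15.4° (west) — does not cross 180°.
Leg 3: -131.7° → -117.6°, shortest Δλ = 14.1° (east) — does not cross 180°.
Leg 4: -117.6° → -150.8°, shortest Δλ = -33.2° (west) — does not cross 180°.
Leg 5: -150.8° → -35.7°, shortest Δλ = 115.1° (east) — does not cross 180°.
Total crossings: 0.

0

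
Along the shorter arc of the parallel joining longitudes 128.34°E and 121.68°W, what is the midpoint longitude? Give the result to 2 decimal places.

Signed shortest Δλ from +128.34° to -121.68° is +109.98°.
Midpoint longitude = +128.34° + (+109.98°)/2 = +128.34° + 54.99° = +183.33°.
Normalise into (−180°, 180°]: -176.67°.
(The naïve average (+128.34 + -121.68)/2 = 3.33° is on the wrong side of the globe.)

176.67°W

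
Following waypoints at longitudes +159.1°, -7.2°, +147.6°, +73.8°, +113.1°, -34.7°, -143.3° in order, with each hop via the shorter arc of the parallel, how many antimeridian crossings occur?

Leg 1: +159.1° → -7.2°, shortest Δλ = -166.3° (west) — does not cross 180°.
Leg 2: -7.2° → +147.6°, shortest Δλ = 154.8° (east) — does not cross 180°.
Leg 3: +147.6° → +73.8°, shortest Δλ = -73.8° (west) — does not cross 180°.
Leg 4: +73.8° → +113.1°, shortest Δλ = 39.3° (east) — does not cross 180°.
Leg 5: +113.1° → -34.7°, shortest Δλ = -147.8° (west) — does not cross 180°.
Leg 6: -34.7° → -143.3°, shortest Δλ = -108.6° (west) — does not cross 180°.
Total crossings: 0.

0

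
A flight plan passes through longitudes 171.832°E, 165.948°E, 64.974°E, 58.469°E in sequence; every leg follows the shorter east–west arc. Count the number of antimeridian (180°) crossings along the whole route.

Leg 1: +171.832° → +165.948°, shortest Δλ = -5.884° (west) — does not cross 180°.
Leg 2: +165.948° → +64.974°, shortest Δλ = -100.974° (west) — does not cross 180°.
Leg 3: +64.974° → +58.469°, shortest Δλ = -6.505° (west) — does not cross 180°.
Total crossings: 0.

0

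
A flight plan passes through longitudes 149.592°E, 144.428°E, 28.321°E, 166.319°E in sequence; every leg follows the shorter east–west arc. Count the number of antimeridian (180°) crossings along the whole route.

Leg 1: +149.592° → +144.428°, shortest Δλ = -5.164° (west) — does not cross 180°.
Leg 2: +144.428° → +28.321°, shortest Δλ = -116.107° (west) — does not cross 180°.
Leg 3: +28.321° → +166.319°, shortest Δλ = 137.998° (east) — does not cross 180°.
Total crossings: 0.

0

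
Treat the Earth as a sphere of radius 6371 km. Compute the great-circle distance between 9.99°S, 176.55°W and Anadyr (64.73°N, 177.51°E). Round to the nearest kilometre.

8323 km

Δλ = 177.51 − -176.55 = 354.06°; wrapped into (−180°, 180°]: -5.94°.
Δφ = 64.73 − -9.99 = 74.72°.
a = sin²(Δφ/2) + cos φ₁ · cos φ₂ · sin²(Δλ/2) = 0.369360.
c = 2·atan2(√a, √(1−a)) = 1.30645 rad → d = 6371·c ≈ 8323.39 km.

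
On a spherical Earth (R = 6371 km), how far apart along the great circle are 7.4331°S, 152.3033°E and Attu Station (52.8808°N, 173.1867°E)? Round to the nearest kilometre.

Δλ = 173.1867 − 152.3033 = 20.8834°.
Δφ = 52.8808 − -7.4331 = 60.3139°.
a = sin²(Δφ/2) + cos φ₁ · cos φ₂ · sin²(Δλ/2) = 0.272031.
c = 2·atan2(√a, √(1−a)) = 1.09737 rad → d = 6371·c ≈ 6991.35 km.

6991 km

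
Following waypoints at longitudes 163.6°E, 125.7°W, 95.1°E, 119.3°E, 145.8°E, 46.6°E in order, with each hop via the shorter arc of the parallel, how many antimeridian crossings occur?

2

Leg 1: +163.6° → -125.7°, shortest Δλ = 70.7° (east) — crosses 180°.
Leg 2: -125.7° → +95.1°, shortest Δλ = -139.2° (west) — crosses 180°.
Leg 3: +95.1° → +119.3°, shortest Δλ = 24.2° (east) — does not cross 180°.
Leg 4: +119.3° → +145.8°, shortest Δλ = 26.5° (east) — does not cross 180°.
Leg 5: +145.8° → +46.6°, shortest Δλ = -99.2° (west) — does not cross 180°.
Total crossings: 2.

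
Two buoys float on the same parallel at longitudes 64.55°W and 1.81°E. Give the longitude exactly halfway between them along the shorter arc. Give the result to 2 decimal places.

Signed shortest Δλ from -64.55° to +1.81° is +66.36°.
Midpoint longitude = -64.55° + (+66.36°)/2 = -64.55° + 33.18° = -31.37°.

31.37°W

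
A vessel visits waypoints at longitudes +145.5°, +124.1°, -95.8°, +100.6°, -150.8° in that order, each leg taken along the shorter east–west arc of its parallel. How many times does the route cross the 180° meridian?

Leg 1: +145.5° → +124.1°, shortest Δλ = -21.4° (west) — does not cross 180°.
Leg 2: +124.1° → -95.8°, shortest Δλ = 140.1° (east) — crosses 180°.
Leg 3: -95.8° → +100.6°, shortest Δλ = -163.6° (west) — crosses 180°.
Leg 4: +100.6° → -150.8°, shortest Δλ = 108.6° (east) — crosses 180°.
Total crossings: 3.

3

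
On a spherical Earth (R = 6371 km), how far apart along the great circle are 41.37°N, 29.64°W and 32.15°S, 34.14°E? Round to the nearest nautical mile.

5648 nmi

Δλ = 34.14 − -29.64 = 63.78°.
Δφ = -32.15 − 41.37 = -73.52°.
a = sin²(Δφ/2) + cos φ₁ · cos φ₂ · sin²(Δλ/2) = 0.535488.
c = 2·atan2(√a, √(1−a)) = 1.64183 rad → d = 6371·c ≈ 10460.12 km ≈ 5648.01 nmi.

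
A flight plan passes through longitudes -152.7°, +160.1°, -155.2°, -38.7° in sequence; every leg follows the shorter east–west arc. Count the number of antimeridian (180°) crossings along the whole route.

2

Leg 1: -152.7° → +160.1°, shortest Δλ = -47.2° (west) — crosses 180°.
Leg 2: +160.1° → -155.2°, shortest Δλ = 44.7° (east) — crosses 180°.
Leg 3: -155.2° → -38.7°, shortest Δλ = 116.5° (east) — does not cross 180°.
Total crossings: 2.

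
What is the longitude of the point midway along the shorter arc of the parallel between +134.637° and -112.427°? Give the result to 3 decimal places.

-168.895°

Signed shortest Δλ from +134.637° to -112.427° is +112.936°.
Midpoint longitude = +134.637° + (+112.936°)/2 = +134.637° + 56.468° = +191.105°.
Normalise into (−180°, 180°]: -168.895°.
(The naïve average (+134.637 + -112.427)/2 = 11.105° is on the wrong side of the globe.)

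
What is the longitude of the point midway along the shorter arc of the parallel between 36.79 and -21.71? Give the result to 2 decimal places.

+7.54°

Signed shortest Δλ from +36.79° to -21.71° is -58.50°.
Midpoint longitude = +36.79° + (-58.50°)/2 = +36.79° − 29.25° = +7.54°.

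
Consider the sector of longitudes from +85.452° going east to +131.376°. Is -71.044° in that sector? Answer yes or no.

Band width going east from +85.452° to +131.376°: ((131.376 − 85.452) mod 360) = 45.924°.
Offset of -71.044° east of the west edge: ((-71.044 − 85.452) mod 360) = 203.504°.
203.504° > 45.924° ⇒ outside.

No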